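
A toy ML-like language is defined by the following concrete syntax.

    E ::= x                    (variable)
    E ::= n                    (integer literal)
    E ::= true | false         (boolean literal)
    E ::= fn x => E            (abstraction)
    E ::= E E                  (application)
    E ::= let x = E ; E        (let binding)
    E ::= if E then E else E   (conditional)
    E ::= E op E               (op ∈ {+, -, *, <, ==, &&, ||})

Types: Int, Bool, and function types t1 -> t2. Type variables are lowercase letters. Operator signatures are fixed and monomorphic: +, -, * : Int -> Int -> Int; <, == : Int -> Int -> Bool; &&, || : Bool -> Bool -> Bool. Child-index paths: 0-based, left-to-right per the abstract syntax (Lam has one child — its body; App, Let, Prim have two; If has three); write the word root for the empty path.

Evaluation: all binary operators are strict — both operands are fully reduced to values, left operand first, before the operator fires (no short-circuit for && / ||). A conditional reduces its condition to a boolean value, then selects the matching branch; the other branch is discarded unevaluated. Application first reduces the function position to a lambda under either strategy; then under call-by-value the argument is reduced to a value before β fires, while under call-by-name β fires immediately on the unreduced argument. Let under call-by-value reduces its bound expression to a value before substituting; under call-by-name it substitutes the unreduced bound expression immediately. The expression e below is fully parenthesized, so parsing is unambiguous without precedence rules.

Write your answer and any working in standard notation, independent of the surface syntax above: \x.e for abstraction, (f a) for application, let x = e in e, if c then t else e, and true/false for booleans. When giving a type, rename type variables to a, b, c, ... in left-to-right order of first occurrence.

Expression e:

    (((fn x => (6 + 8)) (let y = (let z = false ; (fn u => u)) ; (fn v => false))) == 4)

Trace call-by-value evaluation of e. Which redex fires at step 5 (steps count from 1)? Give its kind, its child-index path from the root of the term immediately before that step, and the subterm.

Answer: delta at root : (14 == 4)

Working:
step 0: (((\x.(6 + 8)) (let y = (let z = false in (\u.u)) in (\v.false))) == 4)
step 1: [let@0.1.0] (((\x.(6 + 8)) (let y = (\u.u) in (\v.false))) == 4)
step 2: [let@0.1] (((\x.(6 + 8)) (\v.false)) == 4)
step 3: [beta@0] ((6 + 8) == 4)
step 4: [delta@0] (14 == 4)
step 5: [delta@root] false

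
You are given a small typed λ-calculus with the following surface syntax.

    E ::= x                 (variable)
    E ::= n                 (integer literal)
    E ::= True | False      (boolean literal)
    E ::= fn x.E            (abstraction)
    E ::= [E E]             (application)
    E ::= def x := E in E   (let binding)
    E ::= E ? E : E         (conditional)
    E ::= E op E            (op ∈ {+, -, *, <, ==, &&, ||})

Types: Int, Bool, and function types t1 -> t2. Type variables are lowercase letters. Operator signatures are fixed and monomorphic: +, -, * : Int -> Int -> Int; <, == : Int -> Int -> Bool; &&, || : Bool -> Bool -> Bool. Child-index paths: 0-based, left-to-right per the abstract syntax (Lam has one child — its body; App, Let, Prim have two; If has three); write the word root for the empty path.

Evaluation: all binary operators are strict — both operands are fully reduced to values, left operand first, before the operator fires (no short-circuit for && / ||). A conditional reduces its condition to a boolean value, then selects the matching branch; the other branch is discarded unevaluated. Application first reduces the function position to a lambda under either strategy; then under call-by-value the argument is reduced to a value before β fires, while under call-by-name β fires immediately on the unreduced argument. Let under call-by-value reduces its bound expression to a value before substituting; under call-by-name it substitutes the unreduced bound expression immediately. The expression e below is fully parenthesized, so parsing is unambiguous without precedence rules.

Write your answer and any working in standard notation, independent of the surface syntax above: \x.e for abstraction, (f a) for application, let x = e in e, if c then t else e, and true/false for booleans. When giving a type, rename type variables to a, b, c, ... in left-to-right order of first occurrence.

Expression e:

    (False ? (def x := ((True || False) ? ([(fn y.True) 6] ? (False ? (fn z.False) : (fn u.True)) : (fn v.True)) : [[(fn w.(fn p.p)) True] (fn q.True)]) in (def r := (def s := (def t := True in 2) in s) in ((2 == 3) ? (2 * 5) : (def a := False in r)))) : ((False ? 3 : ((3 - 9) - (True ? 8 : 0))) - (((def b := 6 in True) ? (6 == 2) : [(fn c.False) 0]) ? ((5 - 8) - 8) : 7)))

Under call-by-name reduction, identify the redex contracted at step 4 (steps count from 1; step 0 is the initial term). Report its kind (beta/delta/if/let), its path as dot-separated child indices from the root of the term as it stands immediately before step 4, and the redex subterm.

Trace:
step 0: (if false then (let x = (if (true || false) then (if ((\y.true) 6) then (if false then (\z.false) else (\u.true)) else (\v.true)) else (((\w.(\p.p)) true) (\q.true))) in (let r = (let s = (let t = true in 2) in s) in (if (2 == 3) then (2 * 5) else (let a = false in r)))) else ((if false then 3 else ((3 - 9) - (if true then 8 else 0))) - (if (if (let b = 6 in true) then (6 == 2) else ((\c.false) 0)) then ((5 - 8) - 8) else 7)))
step 1: [if@root] ((if false then 3 else ((3 - 9) - (if true then 8 else 0))) - (if (if (let b = 6 in true) then (6 == 2) else ((\c.false) 0)) then ((5 - 8) - 8) else 7))
step 2: [if@0] (((3 - 9) - (if true then 8 else 0)) - (if (if (let b = 6 in true) then (6 == 2) else ((\c.false) 0)) then ((5 - 8) - 8) else 7))
step 3: [delta@0.0] ((-6 - (if true then 8 else 0)) - (if (if (let b = 6 in true) then (6 == 2) else ((\c.false) 0)) then ((5 - 8) - 8) else 7))
step 4: [if@0.1] ((-6 - 8) - (if (if (let b = 6 in true) then (6 == 2) else ((\c.false) 0)) then ((5 - 8) - 8) else 7))

Answer: if at 0.1 : (if true then 8 else 0)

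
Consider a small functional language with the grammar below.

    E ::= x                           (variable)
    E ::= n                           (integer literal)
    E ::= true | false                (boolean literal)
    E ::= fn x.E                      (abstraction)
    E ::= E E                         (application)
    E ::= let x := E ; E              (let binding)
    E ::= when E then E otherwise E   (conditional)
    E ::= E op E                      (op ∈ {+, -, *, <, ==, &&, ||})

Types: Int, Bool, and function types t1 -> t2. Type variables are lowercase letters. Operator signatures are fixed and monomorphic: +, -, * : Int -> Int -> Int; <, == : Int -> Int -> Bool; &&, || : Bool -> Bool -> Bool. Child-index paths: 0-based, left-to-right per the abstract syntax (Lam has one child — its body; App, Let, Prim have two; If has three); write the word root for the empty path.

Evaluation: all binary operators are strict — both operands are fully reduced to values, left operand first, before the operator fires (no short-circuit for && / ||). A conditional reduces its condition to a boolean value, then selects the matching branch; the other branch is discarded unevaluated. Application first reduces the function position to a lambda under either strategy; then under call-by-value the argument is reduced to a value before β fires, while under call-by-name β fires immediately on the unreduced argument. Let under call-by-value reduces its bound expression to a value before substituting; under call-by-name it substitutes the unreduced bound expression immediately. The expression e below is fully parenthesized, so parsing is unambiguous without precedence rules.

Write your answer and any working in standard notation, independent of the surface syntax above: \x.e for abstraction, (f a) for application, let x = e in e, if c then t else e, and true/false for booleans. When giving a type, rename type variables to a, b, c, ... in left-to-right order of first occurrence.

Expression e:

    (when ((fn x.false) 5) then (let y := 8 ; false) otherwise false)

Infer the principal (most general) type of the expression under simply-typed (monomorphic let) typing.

Answer: Bool

Trace:
\x._ : a -> Bool
  unify a -> Bool ~ Int -> b
  unify a ~ Int
  unify Bool ~ b
_ _ : Bool
  unify Bool ~ Bool
let y : Int
  unify Bool ~ Bool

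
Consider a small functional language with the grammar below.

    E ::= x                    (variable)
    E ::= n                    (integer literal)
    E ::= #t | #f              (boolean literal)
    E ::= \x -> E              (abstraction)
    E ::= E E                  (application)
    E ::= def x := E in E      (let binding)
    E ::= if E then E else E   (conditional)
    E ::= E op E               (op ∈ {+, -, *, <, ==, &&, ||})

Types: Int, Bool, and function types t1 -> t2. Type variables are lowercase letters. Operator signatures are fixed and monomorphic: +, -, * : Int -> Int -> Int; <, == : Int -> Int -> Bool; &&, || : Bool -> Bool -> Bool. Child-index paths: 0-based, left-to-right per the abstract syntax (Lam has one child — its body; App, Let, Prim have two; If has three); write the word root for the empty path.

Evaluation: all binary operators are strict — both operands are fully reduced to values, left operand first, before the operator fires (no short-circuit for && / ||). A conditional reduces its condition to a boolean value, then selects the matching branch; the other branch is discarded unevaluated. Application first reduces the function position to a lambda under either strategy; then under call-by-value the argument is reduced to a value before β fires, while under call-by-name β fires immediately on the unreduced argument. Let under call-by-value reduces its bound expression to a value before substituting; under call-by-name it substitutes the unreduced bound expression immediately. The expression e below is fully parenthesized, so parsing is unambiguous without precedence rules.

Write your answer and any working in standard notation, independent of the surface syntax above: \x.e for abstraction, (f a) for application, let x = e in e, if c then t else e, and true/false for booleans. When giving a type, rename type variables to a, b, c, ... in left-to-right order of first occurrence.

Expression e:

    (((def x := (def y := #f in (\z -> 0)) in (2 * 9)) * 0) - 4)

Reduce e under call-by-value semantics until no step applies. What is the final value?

Working:
step 0: (((let x = (let y = false in (\z.0)) in (2 * 9)) * 0) - 4)
step 1: [let@0.0.0] (((let x = (\z.0) in (2 * 9)) * 0) - 4)
step 2: [let@0.0] (((2 * 9) * 0) - 4)
step 3: [delta@0.0] ((18 * 0) - 4)
step 4: [delta@0] (0 - 4)
step 5: [delta@root] -4

Answer: -4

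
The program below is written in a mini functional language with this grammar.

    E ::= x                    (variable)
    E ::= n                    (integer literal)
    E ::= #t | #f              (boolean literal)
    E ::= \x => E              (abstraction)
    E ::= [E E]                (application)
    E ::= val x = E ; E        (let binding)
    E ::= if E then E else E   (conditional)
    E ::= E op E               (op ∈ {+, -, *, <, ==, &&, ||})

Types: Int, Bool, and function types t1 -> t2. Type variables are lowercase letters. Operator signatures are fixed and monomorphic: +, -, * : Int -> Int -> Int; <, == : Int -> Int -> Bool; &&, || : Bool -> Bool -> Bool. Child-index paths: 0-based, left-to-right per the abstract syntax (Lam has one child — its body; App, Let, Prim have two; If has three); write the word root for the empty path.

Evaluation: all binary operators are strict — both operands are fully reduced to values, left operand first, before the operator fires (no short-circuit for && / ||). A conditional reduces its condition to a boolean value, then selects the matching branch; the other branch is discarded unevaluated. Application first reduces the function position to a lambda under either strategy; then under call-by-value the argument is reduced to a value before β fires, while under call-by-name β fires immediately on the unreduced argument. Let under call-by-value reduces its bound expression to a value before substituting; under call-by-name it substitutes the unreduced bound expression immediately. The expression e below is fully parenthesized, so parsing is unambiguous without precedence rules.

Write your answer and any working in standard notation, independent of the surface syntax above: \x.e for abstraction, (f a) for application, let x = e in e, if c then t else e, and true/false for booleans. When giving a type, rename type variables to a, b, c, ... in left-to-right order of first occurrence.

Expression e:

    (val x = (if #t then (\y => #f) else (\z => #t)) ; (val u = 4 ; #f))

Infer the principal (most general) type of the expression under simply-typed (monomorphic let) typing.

Answer: Bool

Derivation:
  unify Bool ~ Bool
\y._ : a -> Bool
\z._ : b -> Bool
  unify a -> Bool ~ b -> Bool
  unify a ~ b
  unify Bool ~ Bool
let x : b -> Bool
let u : Int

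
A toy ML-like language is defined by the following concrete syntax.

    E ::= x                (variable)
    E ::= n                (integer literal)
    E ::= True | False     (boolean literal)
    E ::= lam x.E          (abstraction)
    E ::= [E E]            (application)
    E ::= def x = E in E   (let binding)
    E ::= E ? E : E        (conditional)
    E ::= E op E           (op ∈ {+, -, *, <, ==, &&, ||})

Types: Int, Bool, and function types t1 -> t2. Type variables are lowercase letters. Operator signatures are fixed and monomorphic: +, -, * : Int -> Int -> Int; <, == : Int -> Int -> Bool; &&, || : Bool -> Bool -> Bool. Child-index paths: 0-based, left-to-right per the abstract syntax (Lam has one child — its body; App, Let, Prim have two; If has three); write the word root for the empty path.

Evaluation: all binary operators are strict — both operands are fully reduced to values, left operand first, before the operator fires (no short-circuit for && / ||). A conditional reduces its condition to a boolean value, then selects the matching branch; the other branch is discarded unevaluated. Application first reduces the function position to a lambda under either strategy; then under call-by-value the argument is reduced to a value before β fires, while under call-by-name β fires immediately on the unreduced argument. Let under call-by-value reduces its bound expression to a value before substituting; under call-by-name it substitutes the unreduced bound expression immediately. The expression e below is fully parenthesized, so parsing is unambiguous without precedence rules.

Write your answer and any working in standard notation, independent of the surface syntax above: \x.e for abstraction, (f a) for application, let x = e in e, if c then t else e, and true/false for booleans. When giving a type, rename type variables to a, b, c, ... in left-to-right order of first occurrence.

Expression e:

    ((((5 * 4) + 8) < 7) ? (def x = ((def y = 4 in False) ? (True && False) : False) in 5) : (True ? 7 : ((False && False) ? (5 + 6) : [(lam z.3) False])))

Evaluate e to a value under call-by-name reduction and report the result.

Answer: 7

Derivation:
step 0: (if (((5 * 4) + 8) < 7) then (let x = (if (let y = 4 in false) then (true && false) else false) in 5) else (if true then 7 else (if (false && false) then (5 + 6) else ((\z.3) false))))
step 1: [delta@0.0.0] (if ((20 + 8) < 7) then (let x = (if (let y = 4 in false) then (true && false) else false) in 5) else (if true then 7 else (if (false && false) then (5 + 6) else ((\z.3) false))))
step 2: [delta@0.0] (if (28 < 7) then (let x = (if (let y = 4 in false) then (true && false) else false) in 5) else (if true then 7 else (if (false && false) then (5 + 6) else ((\z.3) false))))
step 3: [delta@0] (if false then (let x = (if (let y = 4 in false) then (true && false) else false) in 5) else (if true then 7 else (if (false && false) then (5 + 6) else ((\z.3) false))))
step 4: [if@root] (if true then 7 else (if (false && false) then (5 + 6) else ((\z.3) false)))
step 5: [if@root] 7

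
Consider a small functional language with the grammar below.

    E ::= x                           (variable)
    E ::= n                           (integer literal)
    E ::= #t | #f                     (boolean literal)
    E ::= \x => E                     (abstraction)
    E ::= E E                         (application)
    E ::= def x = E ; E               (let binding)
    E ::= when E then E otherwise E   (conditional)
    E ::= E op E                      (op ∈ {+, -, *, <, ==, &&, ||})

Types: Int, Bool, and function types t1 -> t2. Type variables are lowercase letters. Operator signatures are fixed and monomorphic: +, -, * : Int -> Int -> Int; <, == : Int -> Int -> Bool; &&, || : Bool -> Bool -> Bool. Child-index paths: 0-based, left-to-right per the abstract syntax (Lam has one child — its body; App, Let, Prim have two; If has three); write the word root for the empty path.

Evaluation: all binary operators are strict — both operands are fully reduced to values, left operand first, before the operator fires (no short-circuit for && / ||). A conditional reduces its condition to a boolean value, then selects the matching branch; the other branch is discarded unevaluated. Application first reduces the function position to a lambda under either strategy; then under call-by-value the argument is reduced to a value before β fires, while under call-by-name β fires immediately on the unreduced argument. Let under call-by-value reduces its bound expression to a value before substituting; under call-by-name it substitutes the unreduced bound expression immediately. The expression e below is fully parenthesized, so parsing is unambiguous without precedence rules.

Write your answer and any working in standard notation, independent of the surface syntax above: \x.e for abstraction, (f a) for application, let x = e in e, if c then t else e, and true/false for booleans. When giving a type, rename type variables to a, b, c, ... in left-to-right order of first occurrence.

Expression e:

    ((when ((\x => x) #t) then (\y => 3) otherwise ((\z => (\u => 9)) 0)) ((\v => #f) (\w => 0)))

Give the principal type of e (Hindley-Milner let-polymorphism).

Answer: Int

Trace:
x : a
\x._ : a -> a
  unify a -> a ~ Bool -> b
  unify a ~ Bool
  unify Bool ~ b
_ _ : Bool
  unify Bool ~ Bool
\y._ : c -> Int
\u._ : e -> Int
\z._ : d -> e -> Int
  unify d -> e -> Int ~ Int -> f
  unify d ~ Int
  unify e -> Int ~ f
_ _ : e -> Int
  unify c -> Int ~ e -> Int
  unify c ~ e
  unify Int ~ Int
\v._ : g -> Bool
\w._ : h -> Int
  unify g -> Bool ~ (h -> Int) -> i
  unify g ~ h -> Int
  unify Bool ~ i
_ _ : Bool
  unify e -> Int ~ Bool -> j
  unify e ~ Bool
  unify Int ~ j
_ _ : Int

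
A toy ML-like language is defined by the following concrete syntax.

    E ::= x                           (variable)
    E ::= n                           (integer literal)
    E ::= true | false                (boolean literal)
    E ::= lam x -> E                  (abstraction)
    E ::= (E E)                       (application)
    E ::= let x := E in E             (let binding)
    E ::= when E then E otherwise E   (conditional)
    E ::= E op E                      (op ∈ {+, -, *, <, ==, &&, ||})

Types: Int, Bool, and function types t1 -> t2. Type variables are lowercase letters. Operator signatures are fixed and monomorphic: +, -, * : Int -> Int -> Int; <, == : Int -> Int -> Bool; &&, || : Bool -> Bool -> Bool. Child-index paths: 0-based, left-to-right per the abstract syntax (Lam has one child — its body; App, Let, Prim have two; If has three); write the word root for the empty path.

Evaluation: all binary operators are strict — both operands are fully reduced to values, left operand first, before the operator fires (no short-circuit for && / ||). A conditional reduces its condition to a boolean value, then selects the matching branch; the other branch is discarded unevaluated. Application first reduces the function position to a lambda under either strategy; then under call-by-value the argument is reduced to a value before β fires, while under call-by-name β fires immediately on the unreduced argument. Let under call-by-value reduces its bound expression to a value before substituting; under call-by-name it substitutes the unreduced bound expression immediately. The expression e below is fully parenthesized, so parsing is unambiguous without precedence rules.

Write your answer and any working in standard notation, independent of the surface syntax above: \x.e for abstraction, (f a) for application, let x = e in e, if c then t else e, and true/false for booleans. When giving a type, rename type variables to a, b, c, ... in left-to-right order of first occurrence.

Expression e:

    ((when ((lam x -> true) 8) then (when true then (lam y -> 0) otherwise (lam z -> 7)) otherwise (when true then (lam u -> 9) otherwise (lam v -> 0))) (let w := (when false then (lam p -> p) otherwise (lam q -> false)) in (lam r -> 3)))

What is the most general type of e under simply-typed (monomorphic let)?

Working:
\x._ : a -> Bool
  unify a -> Bool ~ Int -> b
  unify a ~ Int
  unify Bool ~ b
_ _ : Bool
  unify Bool ~ Bool
  unify Bool ~ Bool
\y._ : c -> Int
\z._ : d -> Int
  unify c -> Int ~ d -> Int
  unify c ~ d
  unify Int ~ Int
  unify Bool ~ Bool
\u._ : e -> Int
\v._ : f -> Int
  unify e -> Int ~ f -> Int
  unify e ~ f
  unify Int ~ Int
  unify d -> Int ~ f -> Int
  unify d ~ f
  unify Int ~ Int
  unify Bool ~ Bool
p : g
\p._ : g -> g
\q._ : h -> Bool
  unify g -> g ~ h -> Bool
  unify g ~ h
  unify h ~ Bool
let w : Bool -> Bool
\r._ : i -> Int
  unify f -> Int ~ (i -> Int) -> j
  unify f ~ i -> Int
  unify Int ~ j
_ _ : Int

Answer: Int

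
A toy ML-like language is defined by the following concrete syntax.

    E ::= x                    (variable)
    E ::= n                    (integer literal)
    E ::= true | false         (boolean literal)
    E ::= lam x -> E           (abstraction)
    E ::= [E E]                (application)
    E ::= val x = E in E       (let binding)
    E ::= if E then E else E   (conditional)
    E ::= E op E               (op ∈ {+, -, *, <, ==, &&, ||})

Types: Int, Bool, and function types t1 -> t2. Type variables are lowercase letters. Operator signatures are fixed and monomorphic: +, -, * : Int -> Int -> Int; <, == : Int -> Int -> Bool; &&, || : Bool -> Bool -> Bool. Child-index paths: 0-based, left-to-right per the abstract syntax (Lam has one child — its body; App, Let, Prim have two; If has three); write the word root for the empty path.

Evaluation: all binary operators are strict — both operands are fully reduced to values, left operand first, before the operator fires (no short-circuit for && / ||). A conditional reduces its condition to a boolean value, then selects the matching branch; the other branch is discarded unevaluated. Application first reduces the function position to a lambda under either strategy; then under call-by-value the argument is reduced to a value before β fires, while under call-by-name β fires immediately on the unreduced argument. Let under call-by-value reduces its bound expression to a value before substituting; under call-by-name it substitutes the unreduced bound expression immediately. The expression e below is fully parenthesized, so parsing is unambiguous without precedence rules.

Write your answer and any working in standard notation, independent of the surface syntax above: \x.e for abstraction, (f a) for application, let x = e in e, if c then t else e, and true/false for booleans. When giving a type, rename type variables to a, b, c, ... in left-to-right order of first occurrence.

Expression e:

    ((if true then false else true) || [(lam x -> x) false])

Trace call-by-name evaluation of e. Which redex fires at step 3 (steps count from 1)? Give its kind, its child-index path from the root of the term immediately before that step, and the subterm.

Derivation:
step 0: ((if true then false else true) || ((\x.x) false))
step 1: [if@0] (false || ((\x.x) false))
step 2: [beta@1] (false || false)
step 3: [delta@root] false

Answer: delta at root : (false || false)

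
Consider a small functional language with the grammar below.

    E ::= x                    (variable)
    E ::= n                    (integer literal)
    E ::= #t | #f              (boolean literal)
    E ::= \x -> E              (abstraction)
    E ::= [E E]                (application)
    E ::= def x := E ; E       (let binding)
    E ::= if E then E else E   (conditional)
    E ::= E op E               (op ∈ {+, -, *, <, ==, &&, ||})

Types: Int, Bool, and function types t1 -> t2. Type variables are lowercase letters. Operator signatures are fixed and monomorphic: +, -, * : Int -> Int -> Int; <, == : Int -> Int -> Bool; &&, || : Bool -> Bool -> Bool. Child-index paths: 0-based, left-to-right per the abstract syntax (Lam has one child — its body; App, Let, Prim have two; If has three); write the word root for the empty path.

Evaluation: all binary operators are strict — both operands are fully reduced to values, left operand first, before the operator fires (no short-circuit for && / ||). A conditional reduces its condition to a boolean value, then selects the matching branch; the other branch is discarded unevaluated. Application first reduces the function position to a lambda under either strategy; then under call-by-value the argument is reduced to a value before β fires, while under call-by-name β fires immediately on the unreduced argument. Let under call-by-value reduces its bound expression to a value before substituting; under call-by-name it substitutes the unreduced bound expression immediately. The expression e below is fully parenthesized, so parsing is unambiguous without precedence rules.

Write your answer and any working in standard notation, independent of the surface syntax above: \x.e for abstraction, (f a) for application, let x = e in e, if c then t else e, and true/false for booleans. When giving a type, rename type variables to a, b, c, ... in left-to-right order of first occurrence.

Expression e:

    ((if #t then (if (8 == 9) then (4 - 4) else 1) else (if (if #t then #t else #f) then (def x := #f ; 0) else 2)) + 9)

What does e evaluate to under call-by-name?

Working:
step 0: ((if true then (if (8 == 9) then (4 - 4) else 1) else (if (if true then true else false) then (let x = false in 0) else 2)) + 9)
step 1: [if@0] ((if (8 == 9) then (4 - 4) else 1) + 9)
step 2: [delta@0.0] ((if false then (4 - 4) else 1) + 9)
step 3: [if@0] (1 + 9)
step 4: [delta@root] 10

Answer: 10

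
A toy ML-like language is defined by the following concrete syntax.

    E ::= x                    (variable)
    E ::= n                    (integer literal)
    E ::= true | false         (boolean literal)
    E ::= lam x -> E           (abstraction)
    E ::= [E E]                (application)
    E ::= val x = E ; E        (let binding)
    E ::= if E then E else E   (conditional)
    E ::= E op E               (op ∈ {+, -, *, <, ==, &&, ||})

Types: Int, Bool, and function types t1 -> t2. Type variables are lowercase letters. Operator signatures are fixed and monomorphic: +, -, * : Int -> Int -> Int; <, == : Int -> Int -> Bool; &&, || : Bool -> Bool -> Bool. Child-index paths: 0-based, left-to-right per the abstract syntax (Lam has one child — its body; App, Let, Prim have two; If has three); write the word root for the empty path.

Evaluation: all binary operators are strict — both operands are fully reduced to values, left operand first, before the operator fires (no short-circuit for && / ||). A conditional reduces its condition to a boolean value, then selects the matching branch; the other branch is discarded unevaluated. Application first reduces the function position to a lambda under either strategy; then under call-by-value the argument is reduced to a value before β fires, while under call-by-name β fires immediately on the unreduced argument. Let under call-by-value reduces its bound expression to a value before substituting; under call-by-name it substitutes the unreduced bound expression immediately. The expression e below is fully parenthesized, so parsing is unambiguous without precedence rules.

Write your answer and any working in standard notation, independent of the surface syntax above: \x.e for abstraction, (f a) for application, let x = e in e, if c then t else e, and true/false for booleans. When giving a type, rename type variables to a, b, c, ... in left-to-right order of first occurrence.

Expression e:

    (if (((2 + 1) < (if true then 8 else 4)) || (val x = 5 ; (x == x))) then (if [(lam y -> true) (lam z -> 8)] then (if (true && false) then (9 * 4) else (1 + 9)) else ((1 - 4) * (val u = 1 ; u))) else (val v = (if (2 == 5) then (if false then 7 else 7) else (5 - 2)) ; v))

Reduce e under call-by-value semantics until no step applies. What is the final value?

Trace:
step 0: (if (((2 + 1) < (if true then 8 else 4)) || (let x = 5 in (x == x))) then (if ((\y.true) (\z.8)) then (if (true && false) then (9 * 4) else (1 + 9)) else ((1 - 4) * (let u = 1 in u))) else (let v = (if (2 == 5) then (if false then 7 else 7) else (5 - 2)) in v))
step 1: [delta@0.0.0] (if ((3 < (if true then 8 else 4)) || (let x = 5 in (x == x))) then (if ((\y.true) (\z.8)) then (if (true && false) then (9 * 4) else (1 + 9)) else ((1 - 4) * (let u = 1 in u))) else (let v = (if (2 == 5) then (if false then 7 else 7) else (5 - 2)) in v))
step 2: [if@0.0.1] (if ((3 < 8) || (let x = 5 in (x == x))) then (if ((\y.true) (\z.8)) then (if (true && false) then (9 * 4) else (1 + 9)) else ((1 - 4) * (let u = 1 in u))) else (let v = (if (2 == 5) then (if false then 7 else 7) else (5 - 2)) in v))
step 3: [delta@0.0] (if (true || (let x = 5 in (x == x))) then (if ((\y.true) (\z.8)) then (if (true && false) then (9 * 4) else (1 + 9)) else ((1 - 4) * (let u = 1 in u))) else (let v = (if (2 == 5) then (if false then 7 else 7) else (5 - 2)) in v))
step 4: [let@0.1] (if (true || (5 == 5)) then (if ((\y.true) (\z.8)) then (if (true && false) then (9 * 4) else (1 + 9)) else ((1 - 4) * (let u = 1 in u))) else (let v = (if (2 == 5) then (if false then 7 else 7) else (5 - 2)) in v))
step 5: [delta@0.1] (if (true || true) then (if ((\y.true) (\z.8)) then (if (true && false) then (9 * 4) else (1 + 9)) else ((1 - 4) * (let u = 1 in u))) else (let v = (if (2 == 5) then (if false then 7 else 7) else (5 - 2)) in v))
step 6: [delta@0] (if true then (if ((\y.true) (\z.8)) then (if (true && false) then (9 * 4) else (1 + 9)) else ((1 - 4) * (let u = 1 in u))) else (let v = (if (2 == 5) then (if false then 7 else 7) else (5 - 2)) in v))
step 7: [if@root] (if ((\y.true) (\z.8)) then (if (true && false) then (9 * 4) else (1 + 9)) else ((1 - 4) * (let u = 1 in u)))
step 8: [beta@0] (if true then (if (true && false) then (9 * 4) else (1 + 9)) else ((1 - 4) * (let u = 1 in u)))
step 9: [if@root] (if (true && false) then (9 * 4) else (1 + 9))
step 10: [delta@0] (if false then (9 * 4) else (1 + 9))
step 11: [if@root] (1 + 9)
step 12: [delta@root] 10

Answer: 10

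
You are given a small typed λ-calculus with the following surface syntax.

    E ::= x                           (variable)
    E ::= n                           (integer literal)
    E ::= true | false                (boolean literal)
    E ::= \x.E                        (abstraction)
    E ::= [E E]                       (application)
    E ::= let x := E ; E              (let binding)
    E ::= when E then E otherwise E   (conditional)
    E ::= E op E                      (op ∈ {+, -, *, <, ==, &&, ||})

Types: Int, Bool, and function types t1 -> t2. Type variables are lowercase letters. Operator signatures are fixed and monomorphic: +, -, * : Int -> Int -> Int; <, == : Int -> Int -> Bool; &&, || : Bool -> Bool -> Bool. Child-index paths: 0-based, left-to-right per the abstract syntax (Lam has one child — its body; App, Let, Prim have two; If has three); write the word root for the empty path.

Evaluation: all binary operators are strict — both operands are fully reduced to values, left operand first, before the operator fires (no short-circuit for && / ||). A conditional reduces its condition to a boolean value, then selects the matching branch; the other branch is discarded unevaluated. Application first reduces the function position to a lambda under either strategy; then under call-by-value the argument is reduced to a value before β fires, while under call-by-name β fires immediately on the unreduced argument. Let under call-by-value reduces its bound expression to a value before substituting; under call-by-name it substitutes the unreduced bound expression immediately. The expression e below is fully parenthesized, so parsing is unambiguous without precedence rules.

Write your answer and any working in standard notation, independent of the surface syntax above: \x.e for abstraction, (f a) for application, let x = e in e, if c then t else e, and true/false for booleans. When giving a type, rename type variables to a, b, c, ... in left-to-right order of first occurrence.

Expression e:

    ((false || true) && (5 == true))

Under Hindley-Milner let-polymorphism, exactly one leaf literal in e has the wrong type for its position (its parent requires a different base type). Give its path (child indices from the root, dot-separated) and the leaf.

Working:
  unify Bool ~ Bool
  unify Bool ~ Bool
  unify Bool ~ Bool
  unify Int ~ Int
  unify Bool ~ Int
  FAIL: mismatch Bool ~ Int

Answer: 1.1 : true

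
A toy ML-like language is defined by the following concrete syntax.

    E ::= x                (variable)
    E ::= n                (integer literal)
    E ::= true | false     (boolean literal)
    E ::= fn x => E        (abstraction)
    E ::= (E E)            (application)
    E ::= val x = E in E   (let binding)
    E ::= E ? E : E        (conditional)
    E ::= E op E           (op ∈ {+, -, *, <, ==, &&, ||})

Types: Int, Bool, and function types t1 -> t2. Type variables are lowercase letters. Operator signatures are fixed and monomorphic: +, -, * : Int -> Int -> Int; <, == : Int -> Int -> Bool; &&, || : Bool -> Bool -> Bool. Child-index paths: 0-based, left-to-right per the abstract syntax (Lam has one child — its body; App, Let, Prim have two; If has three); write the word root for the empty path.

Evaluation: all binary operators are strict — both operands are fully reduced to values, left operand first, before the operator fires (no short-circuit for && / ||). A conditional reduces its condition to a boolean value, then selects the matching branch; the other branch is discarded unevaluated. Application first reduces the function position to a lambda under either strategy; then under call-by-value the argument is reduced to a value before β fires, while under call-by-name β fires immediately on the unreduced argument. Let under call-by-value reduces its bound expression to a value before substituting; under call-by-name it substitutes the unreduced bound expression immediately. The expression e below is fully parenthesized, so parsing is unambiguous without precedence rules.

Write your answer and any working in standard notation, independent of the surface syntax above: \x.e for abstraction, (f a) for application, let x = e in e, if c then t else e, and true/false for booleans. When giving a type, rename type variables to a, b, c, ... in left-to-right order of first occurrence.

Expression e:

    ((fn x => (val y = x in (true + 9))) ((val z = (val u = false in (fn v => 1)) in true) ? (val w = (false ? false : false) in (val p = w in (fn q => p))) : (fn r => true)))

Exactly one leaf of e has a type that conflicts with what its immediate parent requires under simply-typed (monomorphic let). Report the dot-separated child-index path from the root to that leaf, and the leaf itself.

Working:
x : a
let y : a
  unify Bool ~ Int
  FAIL: mismatch Bool ~ Int

Answer: 0.0.1.0 : true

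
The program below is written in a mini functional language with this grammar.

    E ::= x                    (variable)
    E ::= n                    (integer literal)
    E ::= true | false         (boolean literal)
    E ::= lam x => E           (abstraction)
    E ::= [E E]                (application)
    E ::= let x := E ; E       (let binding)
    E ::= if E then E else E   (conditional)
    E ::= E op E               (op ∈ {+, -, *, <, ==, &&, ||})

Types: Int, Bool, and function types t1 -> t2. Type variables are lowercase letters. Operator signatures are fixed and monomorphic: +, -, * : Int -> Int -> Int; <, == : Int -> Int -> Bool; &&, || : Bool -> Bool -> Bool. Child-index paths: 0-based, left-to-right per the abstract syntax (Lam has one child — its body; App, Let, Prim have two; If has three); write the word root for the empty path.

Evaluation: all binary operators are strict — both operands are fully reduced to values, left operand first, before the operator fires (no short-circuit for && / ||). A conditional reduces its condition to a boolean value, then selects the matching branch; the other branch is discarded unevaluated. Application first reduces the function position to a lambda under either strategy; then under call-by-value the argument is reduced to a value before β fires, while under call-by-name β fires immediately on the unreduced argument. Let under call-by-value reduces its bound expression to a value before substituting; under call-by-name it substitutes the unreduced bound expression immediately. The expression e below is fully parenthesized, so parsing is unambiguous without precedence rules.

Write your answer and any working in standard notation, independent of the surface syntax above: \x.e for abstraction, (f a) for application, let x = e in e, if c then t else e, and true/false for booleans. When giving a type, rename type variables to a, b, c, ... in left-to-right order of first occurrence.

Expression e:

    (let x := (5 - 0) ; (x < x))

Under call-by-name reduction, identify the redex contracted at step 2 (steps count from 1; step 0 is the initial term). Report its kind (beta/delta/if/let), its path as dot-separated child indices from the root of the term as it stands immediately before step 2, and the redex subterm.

Answer: delta at 0 : (5 - 0)

Trace:
step 0: (let x = (5 - 0) in (x < x))
step 1: [let@root] ((5 - 0) < (5 - 0))
step 2: [delta@0] (5 < (5 - 0))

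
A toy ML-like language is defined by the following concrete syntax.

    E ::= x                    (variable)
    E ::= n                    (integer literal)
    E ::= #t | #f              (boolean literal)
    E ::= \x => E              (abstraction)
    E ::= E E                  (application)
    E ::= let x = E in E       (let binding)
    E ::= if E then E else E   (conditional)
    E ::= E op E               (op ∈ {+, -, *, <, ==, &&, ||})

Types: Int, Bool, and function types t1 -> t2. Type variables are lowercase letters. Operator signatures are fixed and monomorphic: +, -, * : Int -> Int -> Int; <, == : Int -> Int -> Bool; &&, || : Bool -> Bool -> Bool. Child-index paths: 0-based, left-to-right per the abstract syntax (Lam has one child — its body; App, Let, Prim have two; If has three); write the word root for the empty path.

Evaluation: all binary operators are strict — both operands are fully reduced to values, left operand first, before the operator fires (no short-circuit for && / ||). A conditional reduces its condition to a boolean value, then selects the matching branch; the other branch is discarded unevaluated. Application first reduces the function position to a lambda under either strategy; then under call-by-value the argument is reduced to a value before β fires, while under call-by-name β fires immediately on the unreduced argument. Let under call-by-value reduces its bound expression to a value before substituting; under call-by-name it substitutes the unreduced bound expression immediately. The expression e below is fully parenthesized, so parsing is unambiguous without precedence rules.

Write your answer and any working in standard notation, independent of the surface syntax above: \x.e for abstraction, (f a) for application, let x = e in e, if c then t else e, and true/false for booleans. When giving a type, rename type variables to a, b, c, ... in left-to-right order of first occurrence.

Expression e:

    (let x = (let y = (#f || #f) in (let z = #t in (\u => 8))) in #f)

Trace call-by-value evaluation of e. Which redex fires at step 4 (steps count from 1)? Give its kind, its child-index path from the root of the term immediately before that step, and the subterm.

Derivation:
step 0: (let x = (let y = (false || false) in (let z = true in (\u.8))) in false)
step 1: [delta@0.0] (let x = (let y = false in (let z = true in (\u.8))) in false)
step 2: [let@0] (let x = (let z = true in (\u.8)) in false)
step 3: [let@0] (let x = (\u.8) in false)
step 4: [let@root] false

Answer: let at root : (let x = (\u.8) in false)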